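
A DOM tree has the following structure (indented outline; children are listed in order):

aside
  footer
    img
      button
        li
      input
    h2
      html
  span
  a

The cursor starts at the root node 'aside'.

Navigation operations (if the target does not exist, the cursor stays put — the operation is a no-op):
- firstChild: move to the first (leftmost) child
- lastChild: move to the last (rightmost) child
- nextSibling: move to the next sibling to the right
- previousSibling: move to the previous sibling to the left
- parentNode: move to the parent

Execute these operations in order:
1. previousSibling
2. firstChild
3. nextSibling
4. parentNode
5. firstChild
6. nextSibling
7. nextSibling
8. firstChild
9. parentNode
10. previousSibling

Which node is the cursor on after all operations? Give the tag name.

Answer: aside

Derivation:
After 1 (previousSibling): aside (no-op, stayed)
After 2 (firstChild): footer
After 3 (nextSibling): span
After 4 (parentNode): aside
After 5 (firstChild): footer
After 6 (nextSibling): span
After 7 (nextSibling): a
After 8 (firstChild): a (no-op, stayed)
After 9 (parentNode): aside
After 10 (previousSibling): aside (no-op, stayed)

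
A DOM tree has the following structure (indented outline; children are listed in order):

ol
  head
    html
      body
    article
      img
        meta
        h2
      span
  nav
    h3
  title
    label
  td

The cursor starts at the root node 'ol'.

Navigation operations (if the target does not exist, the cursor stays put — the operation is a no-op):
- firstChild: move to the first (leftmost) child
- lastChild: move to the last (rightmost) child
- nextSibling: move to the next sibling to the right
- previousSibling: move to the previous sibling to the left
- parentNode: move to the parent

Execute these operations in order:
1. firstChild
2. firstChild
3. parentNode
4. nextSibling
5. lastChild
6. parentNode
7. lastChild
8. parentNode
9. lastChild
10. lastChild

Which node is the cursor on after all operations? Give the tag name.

After 1 (firstChild): head
After 2 (firstChild): html
After 3 (parentNode): head
After 4 (nextSibling): nav
After 5 (lastChild): h3
After 6 (parentNode): nav
After 7 (lastChild): h3
After 8 (parentNode): nav
After 9 (lastChild): h3
After 10 (lastChild): h3 (no-op, stayed)

Answer: h3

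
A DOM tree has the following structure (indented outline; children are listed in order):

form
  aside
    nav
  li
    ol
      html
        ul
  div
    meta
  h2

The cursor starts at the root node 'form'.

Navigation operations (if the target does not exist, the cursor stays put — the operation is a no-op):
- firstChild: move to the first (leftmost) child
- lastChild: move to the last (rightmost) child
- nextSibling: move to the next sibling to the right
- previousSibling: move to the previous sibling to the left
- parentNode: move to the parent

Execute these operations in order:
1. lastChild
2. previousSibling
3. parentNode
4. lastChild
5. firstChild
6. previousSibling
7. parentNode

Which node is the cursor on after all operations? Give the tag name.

Answer: form

Derivation:
After 1 (lastChild): h2
After 2 (previousSibling): div
After 3 (parentNode): form
After 4 (lastChild): h2
After 5 (firstChild): h2 (no-op, stayed)
After 6 (previousSibling): div
After 7 (parentNode): form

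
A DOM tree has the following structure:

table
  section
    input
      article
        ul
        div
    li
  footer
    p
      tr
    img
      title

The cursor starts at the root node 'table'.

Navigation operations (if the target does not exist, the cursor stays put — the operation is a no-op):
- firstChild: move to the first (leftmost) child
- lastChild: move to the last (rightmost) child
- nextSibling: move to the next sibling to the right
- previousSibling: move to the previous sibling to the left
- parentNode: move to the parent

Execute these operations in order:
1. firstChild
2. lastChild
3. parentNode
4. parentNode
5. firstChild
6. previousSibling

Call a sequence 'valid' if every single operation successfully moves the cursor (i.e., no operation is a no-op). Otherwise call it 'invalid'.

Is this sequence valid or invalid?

Answer: invalid

Derivation:
After 1 (firstChild): section
After 2 (lastChild): li
After 3 (parentNode): section
After 4 (parentNode): table
After 5 (firstChild): section
After 6 (previousSibling): section (no-op, stayed)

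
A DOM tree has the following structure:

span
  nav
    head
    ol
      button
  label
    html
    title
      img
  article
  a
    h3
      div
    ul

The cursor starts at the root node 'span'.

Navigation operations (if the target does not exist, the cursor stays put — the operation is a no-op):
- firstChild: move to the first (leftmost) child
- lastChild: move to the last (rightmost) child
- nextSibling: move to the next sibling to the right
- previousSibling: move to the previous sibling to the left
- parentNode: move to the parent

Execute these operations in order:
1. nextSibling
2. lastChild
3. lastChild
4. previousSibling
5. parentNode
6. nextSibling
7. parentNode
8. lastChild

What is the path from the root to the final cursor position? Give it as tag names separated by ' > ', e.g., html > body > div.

Answer: span > a

Derivation:
After 1 (nextSibling): span (no-op, stayed)
After 2 (lastChild): a
After 3 (lastChild): ul
After 4 (previousSibling): h3
After 5 (parentNode): a
After 6 (nextSibling): a (no-op, stayed)
After 7 (parentNode): span
After 8 (lastChild): a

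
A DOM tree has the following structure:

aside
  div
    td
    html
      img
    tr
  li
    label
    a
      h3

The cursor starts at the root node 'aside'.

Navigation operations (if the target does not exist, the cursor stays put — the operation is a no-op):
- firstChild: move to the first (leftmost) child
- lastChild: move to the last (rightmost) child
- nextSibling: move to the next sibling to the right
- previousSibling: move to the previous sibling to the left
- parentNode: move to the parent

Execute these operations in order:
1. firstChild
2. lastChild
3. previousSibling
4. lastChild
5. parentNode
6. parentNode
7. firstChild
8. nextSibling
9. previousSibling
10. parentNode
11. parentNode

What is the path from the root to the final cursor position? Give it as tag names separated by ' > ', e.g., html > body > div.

After 1 (firstChild): div
After 2 (lastChild): tr
After 3 (previousSibling): html
After 4 (lastChild): img
After 5 (parentNode): html
After 6 (parentNode): div
After 7 (firstChild): td
After 8 (nextSibling): html
After 9 (previousSibling): td
After 10 (parentNode): div
After 11 (parentNode): aside

Answer: aside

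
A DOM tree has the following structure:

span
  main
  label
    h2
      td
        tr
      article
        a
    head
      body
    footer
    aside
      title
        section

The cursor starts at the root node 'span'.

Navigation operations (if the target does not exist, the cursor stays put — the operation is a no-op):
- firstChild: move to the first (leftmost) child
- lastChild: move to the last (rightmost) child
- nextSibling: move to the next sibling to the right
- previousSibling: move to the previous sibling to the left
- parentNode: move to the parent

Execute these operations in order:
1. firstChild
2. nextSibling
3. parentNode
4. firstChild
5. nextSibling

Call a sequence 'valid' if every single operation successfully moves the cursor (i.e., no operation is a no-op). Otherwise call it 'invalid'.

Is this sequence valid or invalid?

Answer: valid

Derivation:
After 1 (firstChild): main
After 2 (nextSibling): label
After 3 (parentNode): span
After 4 (firstChild): main
After 5 (nextSibling): label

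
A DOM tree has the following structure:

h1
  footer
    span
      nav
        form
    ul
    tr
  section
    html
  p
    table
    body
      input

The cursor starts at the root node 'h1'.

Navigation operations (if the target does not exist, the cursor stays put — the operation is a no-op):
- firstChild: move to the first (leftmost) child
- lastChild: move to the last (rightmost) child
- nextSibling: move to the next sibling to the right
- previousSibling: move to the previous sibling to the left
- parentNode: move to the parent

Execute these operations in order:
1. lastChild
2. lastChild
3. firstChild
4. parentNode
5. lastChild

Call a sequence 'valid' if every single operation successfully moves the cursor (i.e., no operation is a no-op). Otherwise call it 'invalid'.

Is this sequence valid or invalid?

After 1 (lastChild): p
After 2 (lastChild): body
After 3 (firstChild): input
After 4 (parentNode): body
After 5 (lastChild): input

Answer: valid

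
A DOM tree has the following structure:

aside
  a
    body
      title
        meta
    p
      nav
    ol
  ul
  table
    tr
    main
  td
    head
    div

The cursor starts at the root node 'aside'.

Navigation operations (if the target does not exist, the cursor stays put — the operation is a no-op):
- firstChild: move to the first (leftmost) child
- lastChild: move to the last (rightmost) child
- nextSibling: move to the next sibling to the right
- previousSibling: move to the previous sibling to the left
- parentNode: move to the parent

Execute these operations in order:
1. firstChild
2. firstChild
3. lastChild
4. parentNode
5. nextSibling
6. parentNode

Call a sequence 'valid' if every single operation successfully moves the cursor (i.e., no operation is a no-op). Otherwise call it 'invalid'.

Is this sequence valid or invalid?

After 1 (firstChild): a
After 2 (firstChild): body
After 3 (lastChild): title
After 4 (parentNode): body
After 5 (nextSibling): p
After 6 (parentNode): a

Answer: valid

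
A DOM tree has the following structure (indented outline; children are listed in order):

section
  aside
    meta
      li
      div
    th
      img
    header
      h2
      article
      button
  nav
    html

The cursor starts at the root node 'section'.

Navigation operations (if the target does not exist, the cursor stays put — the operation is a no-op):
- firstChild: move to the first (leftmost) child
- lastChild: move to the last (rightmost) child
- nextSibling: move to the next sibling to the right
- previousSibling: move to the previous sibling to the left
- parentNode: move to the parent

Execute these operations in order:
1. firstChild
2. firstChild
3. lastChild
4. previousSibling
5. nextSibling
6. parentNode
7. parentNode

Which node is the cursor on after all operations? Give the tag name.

After 1 (firstChild): aside
After 2 (firstChild): meta
After 3 (lastChild): div
After 4 (previousSibling): li
After 5 (nextSibling): div
After 6 (parentNode): meta
After 7 (parentNode): aside

Answer: aside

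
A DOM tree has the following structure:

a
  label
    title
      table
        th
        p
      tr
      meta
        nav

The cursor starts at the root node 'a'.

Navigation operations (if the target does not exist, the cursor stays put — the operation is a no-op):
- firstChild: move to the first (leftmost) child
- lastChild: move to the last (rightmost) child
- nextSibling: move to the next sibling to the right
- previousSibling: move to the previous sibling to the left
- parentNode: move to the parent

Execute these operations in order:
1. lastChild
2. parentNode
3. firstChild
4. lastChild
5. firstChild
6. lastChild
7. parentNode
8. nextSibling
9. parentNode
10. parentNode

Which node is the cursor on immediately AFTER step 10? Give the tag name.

Answer: label

Derivation:
After 1 (lastChild): label
After 2 (parentNode): a
After 3 (firstChild): label
After 4 (lastChild): title
After 5 (firstChild): table
After 6 (lastChild): p
After 7 (parentNode): table
After 8 (nextSibling): tr
After 9 (parentNode): title
After 10 (parentNode): label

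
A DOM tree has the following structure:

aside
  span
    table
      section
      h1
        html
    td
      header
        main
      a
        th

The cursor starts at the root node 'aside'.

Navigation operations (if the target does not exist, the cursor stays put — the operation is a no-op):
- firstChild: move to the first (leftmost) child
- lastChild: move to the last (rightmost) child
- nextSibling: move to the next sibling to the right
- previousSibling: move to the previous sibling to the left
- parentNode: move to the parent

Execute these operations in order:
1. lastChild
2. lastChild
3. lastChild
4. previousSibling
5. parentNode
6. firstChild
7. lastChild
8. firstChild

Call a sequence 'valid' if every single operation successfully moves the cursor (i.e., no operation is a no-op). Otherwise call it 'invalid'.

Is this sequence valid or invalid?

Answer: invalid

Derivation:
After 1 (lastChild): span
After 2 (lastChild): td
After 3 (lastChild): a
After 4 (previousSibling): header
After 5 (parentNode): td
After 6 (firstChild): header
After 7 (lastChild): main
After 8 (firstChild): main (no-op, stayed)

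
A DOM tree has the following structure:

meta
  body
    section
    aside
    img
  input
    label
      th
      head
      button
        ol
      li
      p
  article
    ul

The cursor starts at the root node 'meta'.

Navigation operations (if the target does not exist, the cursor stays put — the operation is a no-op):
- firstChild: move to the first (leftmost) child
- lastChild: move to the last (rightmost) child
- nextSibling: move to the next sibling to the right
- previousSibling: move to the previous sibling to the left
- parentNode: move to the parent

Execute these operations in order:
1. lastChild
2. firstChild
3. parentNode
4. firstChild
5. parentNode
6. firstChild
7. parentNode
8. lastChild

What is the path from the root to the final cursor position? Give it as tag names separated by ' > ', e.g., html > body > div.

After 1 (lastChild): article
After 2 (firstChild): ul
After 3 (parentNode): article
After 4 (firstChild): ul
After 5 (parentNode): article
After 6 (firstChild): ul
After 7 (parentNode): article
After 8 (lastChild): ul

Answer: meta > article > ul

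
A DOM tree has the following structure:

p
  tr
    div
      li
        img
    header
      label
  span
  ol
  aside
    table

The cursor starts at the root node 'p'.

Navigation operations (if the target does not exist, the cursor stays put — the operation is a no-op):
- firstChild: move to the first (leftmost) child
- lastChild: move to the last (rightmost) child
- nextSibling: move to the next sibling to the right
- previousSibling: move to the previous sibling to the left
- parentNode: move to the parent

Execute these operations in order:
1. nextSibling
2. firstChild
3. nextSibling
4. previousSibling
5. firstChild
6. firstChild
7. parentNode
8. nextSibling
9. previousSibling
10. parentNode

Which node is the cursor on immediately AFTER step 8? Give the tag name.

After 1 (nextSibling): p (no-op, stayed)
After 2 (firstChild): tr
After 3 (nextSibling): span
After 4 (previousSibling): tr
After 5 (firstChild): div
After 6 (firstChild): li
After 7 (parentNode): div
After 8 (nextSibling): header

Answer: header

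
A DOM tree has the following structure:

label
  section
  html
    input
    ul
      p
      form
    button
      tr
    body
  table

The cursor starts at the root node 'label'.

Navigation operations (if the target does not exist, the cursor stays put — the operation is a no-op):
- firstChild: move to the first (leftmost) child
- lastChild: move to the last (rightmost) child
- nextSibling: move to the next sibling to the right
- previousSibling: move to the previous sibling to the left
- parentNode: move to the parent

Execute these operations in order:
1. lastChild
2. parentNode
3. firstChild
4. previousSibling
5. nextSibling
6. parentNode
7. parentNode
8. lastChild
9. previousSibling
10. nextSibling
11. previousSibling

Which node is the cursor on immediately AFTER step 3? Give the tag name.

Answer: section

Derivation:
After 1 (lastChild): table
After 2 (parentNode): label
After 3 (firstChild): section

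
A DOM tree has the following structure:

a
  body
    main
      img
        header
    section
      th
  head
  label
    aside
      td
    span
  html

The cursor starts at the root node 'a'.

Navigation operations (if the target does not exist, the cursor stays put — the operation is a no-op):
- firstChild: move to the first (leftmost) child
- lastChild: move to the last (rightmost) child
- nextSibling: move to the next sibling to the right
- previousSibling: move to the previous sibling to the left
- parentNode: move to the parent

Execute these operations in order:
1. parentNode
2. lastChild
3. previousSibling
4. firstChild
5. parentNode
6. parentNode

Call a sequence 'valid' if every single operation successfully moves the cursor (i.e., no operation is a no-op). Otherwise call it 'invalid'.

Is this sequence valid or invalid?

Answer: invalid

Derivation:
After 1 (parentNode): a (no-op, stayed)
After 2 (lastChild): html
After 3 (previousSibling): label
After 4 (firstChild): aside
After 5 (parentNode): label
After 6 (parentNode): a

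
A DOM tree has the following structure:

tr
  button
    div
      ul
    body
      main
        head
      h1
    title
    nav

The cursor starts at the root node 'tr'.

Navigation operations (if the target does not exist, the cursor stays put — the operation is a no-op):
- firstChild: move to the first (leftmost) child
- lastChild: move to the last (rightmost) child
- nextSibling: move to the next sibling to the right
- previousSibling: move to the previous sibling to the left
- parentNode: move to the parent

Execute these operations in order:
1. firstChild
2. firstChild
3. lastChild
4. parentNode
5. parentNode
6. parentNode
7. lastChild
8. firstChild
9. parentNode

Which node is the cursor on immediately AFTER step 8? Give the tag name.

After 1 (firstChild): button
After 2 (firstChild): div
After 3 (lastChild): ul
After 4 (parentNode): div
After 5 (parentNode): button
After 6 (parentNode): tr
After 7 (lastChild): button
After 8 (firstChild): div

Answer: div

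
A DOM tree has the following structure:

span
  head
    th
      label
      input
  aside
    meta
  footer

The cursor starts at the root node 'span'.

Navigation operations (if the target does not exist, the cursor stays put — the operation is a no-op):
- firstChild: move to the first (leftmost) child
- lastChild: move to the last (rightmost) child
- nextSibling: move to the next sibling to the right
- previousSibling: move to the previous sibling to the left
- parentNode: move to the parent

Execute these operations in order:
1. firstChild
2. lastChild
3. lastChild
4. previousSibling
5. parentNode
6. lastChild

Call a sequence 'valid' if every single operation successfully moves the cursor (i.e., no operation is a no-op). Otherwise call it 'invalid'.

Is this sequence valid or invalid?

After 1 (firstChild): head
After 2 (lastChild): th
After 3 (lastChild): input
After 4 (previousSibling): label
After 5 (parentNode): th
After 6 (lastChild): input

Answer: valid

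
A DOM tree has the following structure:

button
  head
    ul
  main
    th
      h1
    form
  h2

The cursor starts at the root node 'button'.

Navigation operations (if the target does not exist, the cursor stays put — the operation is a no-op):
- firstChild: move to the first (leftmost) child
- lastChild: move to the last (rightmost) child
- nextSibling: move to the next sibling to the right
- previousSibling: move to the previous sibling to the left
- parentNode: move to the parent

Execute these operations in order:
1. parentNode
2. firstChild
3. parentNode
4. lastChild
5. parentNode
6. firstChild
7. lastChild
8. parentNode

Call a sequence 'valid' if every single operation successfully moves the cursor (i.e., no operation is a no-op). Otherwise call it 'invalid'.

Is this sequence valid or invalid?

After 1 (parentNode): button (no-op, stayed)
After 2 (firstChild): head
After 3 (parentNode): button
After 4 (lastChild): h2
After 5 (parentNode): button
After 6 (firstChild): head
After 7 (lastChild): ul
After 8 (parentNode): head

Answer: invalid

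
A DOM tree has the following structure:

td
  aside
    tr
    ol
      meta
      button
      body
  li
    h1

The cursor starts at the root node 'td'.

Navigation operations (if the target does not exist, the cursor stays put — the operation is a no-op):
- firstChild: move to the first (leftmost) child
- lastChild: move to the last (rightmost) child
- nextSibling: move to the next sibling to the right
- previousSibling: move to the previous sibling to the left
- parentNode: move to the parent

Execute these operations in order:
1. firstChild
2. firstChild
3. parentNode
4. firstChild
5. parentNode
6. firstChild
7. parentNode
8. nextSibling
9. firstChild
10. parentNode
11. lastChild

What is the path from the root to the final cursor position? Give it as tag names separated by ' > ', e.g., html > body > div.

After 1 (firstChild): aside
After 2 (firstChild): tr
After 3 (parentNode): aside
After 4 (firstChild): tr
After 5 (parentNode): aside
After 6 (firstChild): tr
After 7 (parentNode): aside
After 8 (nextSibling): li
After 9 (firstChild): h1
After 10 (parentNode): li
After 11 (lastChild): h1

Answer: td > li > h1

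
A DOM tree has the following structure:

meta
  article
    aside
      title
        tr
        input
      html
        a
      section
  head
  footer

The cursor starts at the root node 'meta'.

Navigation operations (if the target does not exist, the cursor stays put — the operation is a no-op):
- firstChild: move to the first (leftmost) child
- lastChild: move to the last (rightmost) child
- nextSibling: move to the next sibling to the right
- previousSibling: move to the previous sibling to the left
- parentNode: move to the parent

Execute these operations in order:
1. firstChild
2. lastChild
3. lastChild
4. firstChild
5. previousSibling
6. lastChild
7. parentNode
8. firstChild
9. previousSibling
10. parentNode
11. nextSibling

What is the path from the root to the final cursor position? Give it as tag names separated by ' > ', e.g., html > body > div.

Answer: meta > article > aside > section

Derivation:
After 1 (firstChild): article
After 2 (lastChild): aside
After 3 (lastChild): section
After 4 (firstChild): section (no-op, stayed)
After 5 (previousSibling): html
After 6 (lastChild): a
After 7 (parentNode): html
After 8 (firstChild): a
After 9 (previousSibling): a (no-op, stayed)
After 10 (parentNode): html
After 11 (nextSibling): section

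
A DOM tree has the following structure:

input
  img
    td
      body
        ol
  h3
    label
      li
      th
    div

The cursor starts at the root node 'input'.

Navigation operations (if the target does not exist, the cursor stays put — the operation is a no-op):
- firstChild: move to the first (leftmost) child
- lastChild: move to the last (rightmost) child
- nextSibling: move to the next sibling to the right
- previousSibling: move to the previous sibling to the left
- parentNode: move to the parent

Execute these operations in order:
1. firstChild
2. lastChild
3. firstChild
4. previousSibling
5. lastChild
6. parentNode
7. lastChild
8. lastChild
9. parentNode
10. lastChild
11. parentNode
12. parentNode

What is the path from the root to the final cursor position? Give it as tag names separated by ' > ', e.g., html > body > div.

After 1 (firstChild): img
After 2 (lastChild): td
After 3 (firstChild): body
After 4 (previousSibling): body (no-op, stayed)
After 5 (lastChild): ol
After 6 (parentNode): body
After 7 (lastChild): ol
After 8 (lastChild): ol (no-op, stayed)
After 9 (parentNode): body
After 10 (lastChild): ol
After 11 (parentNode): body
After 12 (parentNode): td

Answer: input > img > td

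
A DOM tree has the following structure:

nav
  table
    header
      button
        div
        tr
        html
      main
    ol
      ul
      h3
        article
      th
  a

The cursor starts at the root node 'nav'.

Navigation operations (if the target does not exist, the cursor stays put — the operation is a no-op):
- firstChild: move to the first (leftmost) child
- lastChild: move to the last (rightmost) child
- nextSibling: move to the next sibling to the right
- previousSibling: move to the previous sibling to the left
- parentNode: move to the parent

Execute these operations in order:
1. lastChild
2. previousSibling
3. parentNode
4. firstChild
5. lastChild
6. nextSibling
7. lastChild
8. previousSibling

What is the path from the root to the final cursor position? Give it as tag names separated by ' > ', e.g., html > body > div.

Answer: nav > table > ol > h3

Derivation:
After 1 (lastChild): a
After 2 (previousSibling): table
After 3 (parentNode): nav
After 4 (firstChild): table
After 5 (lastChild): ol
After 6 (nextSibling): ol (no-op, stayed)
After 7 (lastChild): th
After 8 (previousSibling): h3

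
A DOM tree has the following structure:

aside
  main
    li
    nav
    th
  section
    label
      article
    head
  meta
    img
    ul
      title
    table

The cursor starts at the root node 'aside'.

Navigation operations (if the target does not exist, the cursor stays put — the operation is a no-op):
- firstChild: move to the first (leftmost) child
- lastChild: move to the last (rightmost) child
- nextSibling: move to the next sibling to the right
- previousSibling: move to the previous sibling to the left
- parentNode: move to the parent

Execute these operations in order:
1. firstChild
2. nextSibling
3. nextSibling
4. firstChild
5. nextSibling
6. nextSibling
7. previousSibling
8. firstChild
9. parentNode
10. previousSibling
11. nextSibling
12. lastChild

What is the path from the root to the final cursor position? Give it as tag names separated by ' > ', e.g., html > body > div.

After 1 (firstChild): main
After 2 (nextSibling): section
After 3 (nextSibling): meta
After 4 (firstChild): img
After 5 (nextSibling): ul
After 6 (nextSibling): table
After 7 (previousSibling): ul
After 8 (firstChild): title
After 9 (parentNode): ul
After 10 (previousSibling): img
After 11 (nextSibling): ul
After 12 (lastChild): title

Answer: aside > meta > ul > title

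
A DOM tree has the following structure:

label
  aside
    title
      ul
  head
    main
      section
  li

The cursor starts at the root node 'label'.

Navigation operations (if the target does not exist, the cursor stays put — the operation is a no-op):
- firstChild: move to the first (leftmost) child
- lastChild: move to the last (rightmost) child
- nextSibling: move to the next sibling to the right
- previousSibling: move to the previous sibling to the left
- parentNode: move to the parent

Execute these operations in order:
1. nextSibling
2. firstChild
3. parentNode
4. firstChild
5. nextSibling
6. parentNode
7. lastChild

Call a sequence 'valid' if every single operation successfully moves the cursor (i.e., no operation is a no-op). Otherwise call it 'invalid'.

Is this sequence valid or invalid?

Answer: invalid

Derivation:
After 1 (nextSibling): label (no-op, stayed)
After 2 (firstChild): aside
After 3 (parentNode): label
After 4 (firstChild): aside
After 5 (nextSibling): head
After 6 (parentNode): label
After 7 (lastChild): li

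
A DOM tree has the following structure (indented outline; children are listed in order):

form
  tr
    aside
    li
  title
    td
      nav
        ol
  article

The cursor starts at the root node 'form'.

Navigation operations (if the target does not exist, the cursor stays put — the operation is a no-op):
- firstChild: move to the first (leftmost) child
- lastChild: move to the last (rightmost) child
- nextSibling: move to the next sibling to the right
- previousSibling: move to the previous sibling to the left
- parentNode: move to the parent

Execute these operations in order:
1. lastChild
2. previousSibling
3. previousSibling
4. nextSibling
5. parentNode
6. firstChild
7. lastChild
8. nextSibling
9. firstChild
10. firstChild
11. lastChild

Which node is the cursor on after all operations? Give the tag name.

After 1 (lastChild): article
After 2 (previousSibling): title
After 3 (previousSibling): tr
After 4 (nextSibling): title
After 5 (parentNode): form
After 6 (firstChild): tr
After 7 (lastChild): li
After 8 (nextSibling): li (no-op, stayed)
After 9 (firstChild): li (no-op, stayed)
After 10 (firstChild): li (no-op, stayed)
After 11 (lastChild): li (no-op, stayed)

Answer: li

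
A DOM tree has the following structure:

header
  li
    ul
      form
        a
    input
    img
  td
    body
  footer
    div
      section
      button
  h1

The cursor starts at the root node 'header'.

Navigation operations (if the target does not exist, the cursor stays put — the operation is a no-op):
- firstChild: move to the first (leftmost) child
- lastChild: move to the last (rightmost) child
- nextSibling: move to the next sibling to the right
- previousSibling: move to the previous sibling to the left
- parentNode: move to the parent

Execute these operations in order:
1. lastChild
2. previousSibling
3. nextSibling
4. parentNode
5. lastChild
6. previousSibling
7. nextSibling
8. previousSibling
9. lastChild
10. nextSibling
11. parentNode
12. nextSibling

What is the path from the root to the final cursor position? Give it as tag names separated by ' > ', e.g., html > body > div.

After 1 (lastChild): h1
After 2 (previousSibling): footer
After 3 (nextSibling): h1
After 4 (parentNode): header
After 5 (lastChild): h1
After 6 (previousSibling): footer
After 7 (nextSibling): h1
After 8 (previousSibling): footer
After 9 (lastChild): div
After 10 (nextSibling): div (no-op, stayed)
After 11 (parentNode): footer
After 12 (nextSibling): h1

Answer: header > h1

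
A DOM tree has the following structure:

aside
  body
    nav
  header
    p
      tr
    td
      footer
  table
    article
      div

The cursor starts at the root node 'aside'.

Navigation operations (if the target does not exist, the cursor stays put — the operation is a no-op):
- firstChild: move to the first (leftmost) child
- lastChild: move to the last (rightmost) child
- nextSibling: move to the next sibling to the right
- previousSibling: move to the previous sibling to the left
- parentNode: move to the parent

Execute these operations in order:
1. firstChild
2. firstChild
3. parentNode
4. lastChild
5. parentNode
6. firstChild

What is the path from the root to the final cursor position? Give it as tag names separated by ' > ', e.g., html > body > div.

Answer: aside > body > nav

Derivation:
After 1 (firstChild): body
After 2 (firstChild): nav
After 3 (parentNode): body
After 4 (lastChild): nav
After 5 (parentNode): body
After 6 (firstChild): nav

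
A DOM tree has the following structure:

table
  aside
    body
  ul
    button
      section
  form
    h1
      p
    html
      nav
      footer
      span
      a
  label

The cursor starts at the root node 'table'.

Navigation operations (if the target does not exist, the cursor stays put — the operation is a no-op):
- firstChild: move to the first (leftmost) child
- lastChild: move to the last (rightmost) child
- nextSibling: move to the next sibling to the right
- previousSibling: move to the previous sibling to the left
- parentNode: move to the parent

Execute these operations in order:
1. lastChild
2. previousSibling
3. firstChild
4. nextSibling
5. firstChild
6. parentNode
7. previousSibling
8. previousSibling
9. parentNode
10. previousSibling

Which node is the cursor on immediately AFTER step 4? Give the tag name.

Answer: html

Derivation:
After 1 (lastChild): label
After 2 (previousSibling): form
After 3 (firstChild): h1
After 4 (nextSibling): html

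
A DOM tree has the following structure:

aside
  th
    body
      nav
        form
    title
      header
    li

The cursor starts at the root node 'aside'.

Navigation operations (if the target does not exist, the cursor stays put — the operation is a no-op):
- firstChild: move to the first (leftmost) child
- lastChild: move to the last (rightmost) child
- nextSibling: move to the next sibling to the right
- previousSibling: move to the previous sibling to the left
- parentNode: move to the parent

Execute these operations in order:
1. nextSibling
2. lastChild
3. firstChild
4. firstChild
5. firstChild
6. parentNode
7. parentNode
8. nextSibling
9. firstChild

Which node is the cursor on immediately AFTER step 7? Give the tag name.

After 1 (nextSibling): aside (no-op, stayed)
After 2 (lastChild): th
After 3 (firstChild): body
After 4 (firstChild): nav
After 5 (firstChild): form
After 6 (parentNode): nav
After 7 (parentNode): body

Answer: body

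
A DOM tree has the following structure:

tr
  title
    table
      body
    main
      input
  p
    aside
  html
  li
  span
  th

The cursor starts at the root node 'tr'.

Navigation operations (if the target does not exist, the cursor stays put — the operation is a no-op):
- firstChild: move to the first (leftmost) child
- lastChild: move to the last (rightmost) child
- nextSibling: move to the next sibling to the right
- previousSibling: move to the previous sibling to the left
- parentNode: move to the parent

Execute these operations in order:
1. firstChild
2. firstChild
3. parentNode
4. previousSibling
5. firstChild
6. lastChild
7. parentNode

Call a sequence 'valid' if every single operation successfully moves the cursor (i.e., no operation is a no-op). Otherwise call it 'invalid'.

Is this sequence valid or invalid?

Answer: invalid

Derivation:
After 1 (firstChild): title
After 2 (firstChild): table
After 3 (parentNode): title
After 4 (previousSibling): title (no-op, stayed)
After 5 (firstChild): table
After 6 (lastChild): body
After 7 (parentNode): table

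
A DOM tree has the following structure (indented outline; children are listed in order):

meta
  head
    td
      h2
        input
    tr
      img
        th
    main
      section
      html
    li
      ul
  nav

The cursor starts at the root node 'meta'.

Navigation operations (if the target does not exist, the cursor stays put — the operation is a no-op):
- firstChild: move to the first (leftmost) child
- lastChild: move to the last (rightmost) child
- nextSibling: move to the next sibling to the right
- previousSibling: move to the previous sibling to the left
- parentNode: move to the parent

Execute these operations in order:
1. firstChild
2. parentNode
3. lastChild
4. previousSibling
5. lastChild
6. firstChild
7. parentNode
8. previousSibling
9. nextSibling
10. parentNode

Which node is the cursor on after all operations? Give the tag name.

After 1 (firstChild): head
After 2 (parentNode): meta
After 3 (lastChild): nav
After 4 (previousSibling): head
After 5 (lastChild): li
After 6 (firstChild): ul
After 7 (parentNode): li
After 8 (previousSibling): main
After 9 (nextSibling): li
After 10 (parentNode): head

Answer: head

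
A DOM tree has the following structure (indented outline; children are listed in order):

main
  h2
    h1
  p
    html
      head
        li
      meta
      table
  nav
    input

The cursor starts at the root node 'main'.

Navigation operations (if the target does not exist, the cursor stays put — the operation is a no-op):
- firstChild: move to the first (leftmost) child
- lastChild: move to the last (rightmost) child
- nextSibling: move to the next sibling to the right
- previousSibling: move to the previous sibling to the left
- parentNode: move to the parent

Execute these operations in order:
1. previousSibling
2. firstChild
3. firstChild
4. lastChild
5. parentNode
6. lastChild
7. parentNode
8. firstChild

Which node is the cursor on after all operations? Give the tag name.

Answer: h1

Derivation:
After 1 (previousSibling): main (no-op, stayed)
After 2 (firstChild): h2
After 3 (firstChild): h1
After 4 (lastChild): h1 (no-op, stayed)
After 5 (parentNode): h2
After 6 (lastChild): h1
After 7 (parentNode): h2
After 8 (firstChild): h1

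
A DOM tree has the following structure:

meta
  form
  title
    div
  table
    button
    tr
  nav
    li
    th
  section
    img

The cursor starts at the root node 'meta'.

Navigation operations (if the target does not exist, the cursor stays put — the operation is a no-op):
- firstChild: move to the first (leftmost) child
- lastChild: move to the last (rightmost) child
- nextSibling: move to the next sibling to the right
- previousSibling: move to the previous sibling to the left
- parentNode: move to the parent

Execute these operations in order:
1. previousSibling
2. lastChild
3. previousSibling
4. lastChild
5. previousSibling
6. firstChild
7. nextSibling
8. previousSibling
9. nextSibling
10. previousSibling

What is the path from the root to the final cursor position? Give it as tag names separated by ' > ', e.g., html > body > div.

Answer: meta > nav > li

Derivation:
After 1 (previousSibling): meta (no-op, stayed)
After 2 (lastChild): section
After 3 (previousSibling): nav
After 4 (lastChild): th
After 5 (previousSibling): li
After 6 (firstChild): li (no-op, stayed)
After 7 (nextSibling): th
After 8 (previousSibling): li
After 9 (nextSibling): th
After 10 (previousSibling): li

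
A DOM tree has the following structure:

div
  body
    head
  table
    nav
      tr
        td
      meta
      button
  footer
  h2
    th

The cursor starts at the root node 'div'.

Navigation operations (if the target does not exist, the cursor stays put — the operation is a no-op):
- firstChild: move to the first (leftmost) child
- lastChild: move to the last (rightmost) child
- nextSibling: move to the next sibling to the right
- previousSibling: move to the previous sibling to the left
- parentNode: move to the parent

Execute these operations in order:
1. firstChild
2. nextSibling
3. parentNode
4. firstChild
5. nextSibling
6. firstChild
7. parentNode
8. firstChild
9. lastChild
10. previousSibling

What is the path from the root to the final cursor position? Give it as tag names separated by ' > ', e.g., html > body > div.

After 1 (firstChild): body
After 2 (nextSibling): table
After 3 (parentNode): div
After 4 (firstChild): body
After 5 (nextSibling): table
After 6 (firstChild): nav
After 7 (parentNode): table
After 8 (firstChild): nav
After 9 (lastChild): button
After 10 (previousSibling): meta

Answer: div > table > nav > meta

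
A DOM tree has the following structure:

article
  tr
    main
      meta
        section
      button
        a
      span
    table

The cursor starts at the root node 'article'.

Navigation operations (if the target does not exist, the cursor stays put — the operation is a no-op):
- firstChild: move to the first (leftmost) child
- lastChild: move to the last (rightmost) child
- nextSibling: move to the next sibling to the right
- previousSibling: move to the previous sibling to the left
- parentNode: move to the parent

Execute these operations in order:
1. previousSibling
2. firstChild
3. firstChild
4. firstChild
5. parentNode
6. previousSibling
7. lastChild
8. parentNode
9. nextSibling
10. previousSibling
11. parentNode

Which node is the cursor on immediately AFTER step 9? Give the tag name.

Answer: table

Derivation:
After 1 (previousSibling): article (no-op, stayed)
After 2 (firstChild): tr
After 3 (firstChild): main
After 4 (firstChild): meta
After 5 (parentNode): main
After 6 (previousSibling): main (no-op, stayed)
After 7 (lastChild): span
After 8 (parentNode): main
After 9 (nextSibling): table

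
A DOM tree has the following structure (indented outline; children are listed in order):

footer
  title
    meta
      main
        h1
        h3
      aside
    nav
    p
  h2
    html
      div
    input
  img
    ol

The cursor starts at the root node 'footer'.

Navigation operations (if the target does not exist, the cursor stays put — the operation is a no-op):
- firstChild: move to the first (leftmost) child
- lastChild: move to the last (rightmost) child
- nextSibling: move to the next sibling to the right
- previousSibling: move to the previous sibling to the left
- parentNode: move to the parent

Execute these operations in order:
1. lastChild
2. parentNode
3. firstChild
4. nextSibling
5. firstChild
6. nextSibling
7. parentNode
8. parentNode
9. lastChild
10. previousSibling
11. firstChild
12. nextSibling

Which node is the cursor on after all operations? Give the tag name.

After 1 (lastChild): img
After 2 (parentNode): footer
After 3 (firstChild): title
After 4 (nextSibling): h2
After 5 (firstChild): html
After 6 (nextSibling): input
After 7 (parentNode): h2
After 8 (parentNode): footer
After 9 (lastChild): img
After 10 (previousSibling): h2
After 11 (firstChild): html
After 12 (nextSibling): input

Answer: input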